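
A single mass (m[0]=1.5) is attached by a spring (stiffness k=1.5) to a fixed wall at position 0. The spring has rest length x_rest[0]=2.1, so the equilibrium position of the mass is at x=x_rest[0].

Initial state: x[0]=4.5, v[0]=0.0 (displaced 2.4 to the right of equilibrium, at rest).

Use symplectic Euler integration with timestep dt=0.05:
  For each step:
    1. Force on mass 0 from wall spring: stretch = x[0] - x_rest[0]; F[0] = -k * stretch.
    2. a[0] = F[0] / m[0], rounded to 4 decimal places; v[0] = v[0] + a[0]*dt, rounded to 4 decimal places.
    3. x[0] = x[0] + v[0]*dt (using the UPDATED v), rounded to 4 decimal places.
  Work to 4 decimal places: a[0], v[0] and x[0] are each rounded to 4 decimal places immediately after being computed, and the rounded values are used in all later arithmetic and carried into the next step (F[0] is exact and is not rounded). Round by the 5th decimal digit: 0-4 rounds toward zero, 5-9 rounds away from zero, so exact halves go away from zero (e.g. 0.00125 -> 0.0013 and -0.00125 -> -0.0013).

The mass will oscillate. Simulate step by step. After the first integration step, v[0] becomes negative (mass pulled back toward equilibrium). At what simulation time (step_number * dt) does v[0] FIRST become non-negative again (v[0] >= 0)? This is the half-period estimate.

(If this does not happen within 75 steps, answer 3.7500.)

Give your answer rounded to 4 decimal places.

Answer: 3.1500

Derivation:
Step 0: x=[4.5000] v=[0.0000]
Step 1: x=[4.4940] v=[-0.1200]
Step 2: x=[4.4820] v=[-0.2397]
Step 3: x=[4.4641] v=[-0.3588]
Step 4: x=[4.4403] v=[-0.4770]
Step 5: x=[4.4106] v=[-0.5940]
Step 6: x=[4.3751] v=[-0.7095]
Step 7: x=[4.3339] v=[-0.8233]
Step 8: x=[4.2872] v=[-0.9350]
Step 9: x=[4.2350] v=[-1.0444]
Step 10: x=[4.1774] v=[-1.1512]
Step 11: x=[4.1146] v=[-1.2551]
Step 12: x=[4.0468] v=[-1.3558]
Step 13: x=[3.9741] v=[-1.4531]
Step 14: x=[3.8968] v=[-1.5468]
Step 15: x=[3.8150] v=[-1.6366]
Step 16: x=[3.7289] v=[-1.7224]
Step 17: x=[3.6387] v=[-1.8038]
Step 18: x=[3.5447] v=[-1.8807]
Step 19: x=[3.4471] v=[-1.9529]
Step 20: x=[3.3461] v=[-2.0203]
Step 21: x=[3.2420] v=[-2.0826]
Step 22: x=[3.1350] v=[-2.1397]
Step 23: x=[3.0254] v=[-2.1915]
Step 24: x=[2.9135] v=[-2.2378]
Step 25: x=[2.7996] v=[-2.2785]
Step 26: x=[2.6839] v=[-2.3135]
Step 27: x=[2.5668] v=[-2.3427]
Step 28: x=[2.4485] v=[-2.3660]
Step 29: x=[2.3293] v=[-2.3834]
Step 30: x=[2.2096] v=[-2.3949]
Step 31: x=[2.0896] v=[-2.4004]
Step 32: x=[1.9696] v=[-2.3999]
Step 33: x=[1.8499] v=[-2.3934]
Step 34: x=[1.7309] v=[-2.3809]
Step 35: x=[1.6128] v=[-2.3624]
Step 36: x=[1.4959] v=[-2.3380]
Step 37: x=[1.3805] v=[-2.3078]
Step 38: x=[1.2669] v=[-2.2718]
Step 39: x=[1.1554] v=[-2.2301]
Step 40: x=[1.0463] v=[-2.1829]
Step 41: x=[0.9398] v=[-2.1302]
Step 42: x=[0.8362] v=[-2.0722]
Step 43: x=[0.7358] v=[-2.0090]
Step 44: x=[0.6388] v=[-1.9408]
Step 45: x=[0.5454] v=[-1.8677]
Step 46: x=[0.4559] v=[-1.7900]
Step 47: x=[0.3705] v=[-1.7078]
Step 48: x=[0.2894] v=[-1.6213]
Step 49: x=[0.2129] v=[-1.5308]
Step 50: x=[0.1411] v=[-1.4364]
Step 51: x=[0.0742] v=[-1.3385]
Step 52: x=[0.0123] v=[-1.2372]
Step 53: x=[-0.0443] v=[-1.1328]
Step 54: x=[-0.0956] v=[-1.0256]
Step 55: x=[-0.1414] v=[-0.9158]
Step 56: x=[-0.1816] v=[-0.8037]
Step 57: x=[-0.2161] v=[-0.6896]
Step 58: x=[-0.2448] v=[-0.5738]
Step 59: x=[-0.2676] v=[-0.4566]
Step 60: x=[-0.2845] v=[-0.3382]
Step 61: x=[-0.2955] v=[-0.2190]
Step 62: x=[-0.3005] v=[-0.0992]
Step 63: x=[-0.2995] v=[0.0208]
First v>=0 after going negative at step 63, time=3.1500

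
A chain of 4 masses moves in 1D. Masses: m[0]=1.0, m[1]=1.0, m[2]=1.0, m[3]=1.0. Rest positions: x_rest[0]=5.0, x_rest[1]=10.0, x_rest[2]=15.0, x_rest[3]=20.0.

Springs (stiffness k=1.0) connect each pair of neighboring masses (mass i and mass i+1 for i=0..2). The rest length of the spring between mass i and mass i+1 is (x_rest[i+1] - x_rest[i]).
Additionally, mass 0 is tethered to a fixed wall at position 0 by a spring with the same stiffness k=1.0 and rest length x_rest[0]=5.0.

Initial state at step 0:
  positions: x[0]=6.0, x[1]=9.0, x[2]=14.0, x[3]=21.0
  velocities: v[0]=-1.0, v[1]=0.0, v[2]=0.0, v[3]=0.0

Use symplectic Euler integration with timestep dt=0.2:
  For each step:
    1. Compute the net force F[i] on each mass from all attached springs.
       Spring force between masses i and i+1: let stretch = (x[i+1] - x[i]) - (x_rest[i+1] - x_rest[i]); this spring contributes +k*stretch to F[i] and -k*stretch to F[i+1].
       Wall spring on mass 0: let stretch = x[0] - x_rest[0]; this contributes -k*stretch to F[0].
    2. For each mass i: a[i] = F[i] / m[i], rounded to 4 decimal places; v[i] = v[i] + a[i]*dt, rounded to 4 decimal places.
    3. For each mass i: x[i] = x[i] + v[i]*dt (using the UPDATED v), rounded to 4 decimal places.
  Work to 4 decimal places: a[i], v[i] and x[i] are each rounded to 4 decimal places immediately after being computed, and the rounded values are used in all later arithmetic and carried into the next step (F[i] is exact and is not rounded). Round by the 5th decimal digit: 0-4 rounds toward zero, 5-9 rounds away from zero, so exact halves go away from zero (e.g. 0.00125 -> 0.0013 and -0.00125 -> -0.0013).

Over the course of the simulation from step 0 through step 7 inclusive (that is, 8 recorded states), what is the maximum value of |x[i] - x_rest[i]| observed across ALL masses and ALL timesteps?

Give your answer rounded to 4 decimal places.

Step 0: x=[6.0000 9.0000 14.0000 21.0000] v=[-1.0000 0.0000 0.0000 0.0000]
Step 1: x=[5.6800 9.0800 14.0800 20.9200] v=[-1.6000 0.4000 0.4000 -0.4000]
Step 2: x=[5.2688 9.2240 14.2336 20.7664] v=[-2.0560 0.7200 0.7680 -0.7680]
Step 3: x=[4.8051 9.4102 14.4481 20.5515] v=[-2.3187 0.9309 1.0726 -1.0746]
Step 4: x=[4.3334 9.6137 14.7052 20.2924] v=[-2.3587 1.0175 1.2857 -1.2953]
Step 5: x=[3.8995 9.8096 14.9822 20.0099] v=[-2.1693 0.9797 1.3848 -1.4127]
Step 6: x=[3.5461 9.9760 15.2534 19.7263] v=[-1.7672 0.8322 1.3558 -1.4182]
Step 7: x=[3.3080 10.0963 15.4924 19.4637] v=[-1.1904 0.6017 1.1949 -1.3128]
Max displacement = 1.6920

Answer: 1.6920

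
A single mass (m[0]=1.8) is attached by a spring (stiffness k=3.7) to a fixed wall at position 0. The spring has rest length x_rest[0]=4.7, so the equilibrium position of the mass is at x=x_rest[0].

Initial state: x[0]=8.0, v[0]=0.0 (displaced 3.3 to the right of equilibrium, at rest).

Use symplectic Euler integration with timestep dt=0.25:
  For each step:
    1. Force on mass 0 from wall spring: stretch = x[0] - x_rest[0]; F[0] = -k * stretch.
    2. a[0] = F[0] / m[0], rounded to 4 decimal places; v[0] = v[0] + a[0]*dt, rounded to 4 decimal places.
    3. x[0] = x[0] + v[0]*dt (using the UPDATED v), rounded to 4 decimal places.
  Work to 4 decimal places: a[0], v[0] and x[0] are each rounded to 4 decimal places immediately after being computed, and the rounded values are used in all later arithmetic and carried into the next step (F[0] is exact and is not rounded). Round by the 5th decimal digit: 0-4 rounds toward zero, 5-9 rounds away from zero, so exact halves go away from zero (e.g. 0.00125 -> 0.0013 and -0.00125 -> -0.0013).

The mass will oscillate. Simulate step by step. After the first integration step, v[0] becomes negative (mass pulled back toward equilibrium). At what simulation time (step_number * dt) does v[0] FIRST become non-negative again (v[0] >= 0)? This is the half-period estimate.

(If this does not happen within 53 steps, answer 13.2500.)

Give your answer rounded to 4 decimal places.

Step 0: x=[8.0000] v=[0.0000]
Step 1: x=[7.5761] v=[-1.6958]
Step 2: x=[6.7827] v=[-3.1738]
Step 3: x=[5.7217] v=[-4.2441]
Step 4: x=[4.5294] v=[-4.7692]
Step 5: x=[3.3590] v=[-4.6815]
Step 6: x=[2.3609] v=[-3.9924]
Step 7: x=[1.6633] v=[-2.7904]
Step 8: x=[1.3558] v=[-1.2299]
Step 9: x=[1.4780] v=[0.4887]
First v>=0 after going negative at step 9, time=2.2500

Answer: 2.2500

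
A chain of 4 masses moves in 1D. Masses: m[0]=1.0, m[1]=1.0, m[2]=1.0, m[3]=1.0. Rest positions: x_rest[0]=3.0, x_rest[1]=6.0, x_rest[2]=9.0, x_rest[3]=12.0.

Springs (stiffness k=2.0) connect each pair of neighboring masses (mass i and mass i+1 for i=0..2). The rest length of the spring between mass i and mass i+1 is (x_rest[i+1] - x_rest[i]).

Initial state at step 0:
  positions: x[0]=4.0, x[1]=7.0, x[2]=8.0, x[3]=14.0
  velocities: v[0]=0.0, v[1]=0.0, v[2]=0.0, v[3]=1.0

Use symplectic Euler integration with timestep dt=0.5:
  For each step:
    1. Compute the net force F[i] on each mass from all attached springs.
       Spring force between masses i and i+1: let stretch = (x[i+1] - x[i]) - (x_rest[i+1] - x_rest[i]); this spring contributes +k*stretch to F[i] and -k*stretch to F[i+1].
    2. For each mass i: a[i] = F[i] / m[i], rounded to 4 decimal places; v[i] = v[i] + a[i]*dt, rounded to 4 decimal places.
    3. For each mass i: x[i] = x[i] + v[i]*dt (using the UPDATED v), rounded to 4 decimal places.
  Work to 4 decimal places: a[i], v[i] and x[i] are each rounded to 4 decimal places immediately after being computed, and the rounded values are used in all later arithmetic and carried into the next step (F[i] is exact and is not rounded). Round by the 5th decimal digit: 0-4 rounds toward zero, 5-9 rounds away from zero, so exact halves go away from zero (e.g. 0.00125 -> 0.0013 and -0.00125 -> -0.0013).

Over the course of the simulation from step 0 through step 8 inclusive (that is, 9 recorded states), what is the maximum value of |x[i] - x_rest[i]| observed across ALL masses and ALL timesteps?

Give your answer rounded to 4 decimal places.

Answer: 3.6720

Derivation:
Step 0: x=[4.0000 7.0000 8.0000 14.0000] v=[0.0000 0.0000 0.0000 1.0000]
Step 1: x=[4.0000 6.0000 10.5000 13.0000] v=[0.0000 -2.0000 5.0000 -2.0000]
Step 2: x=[3.5000 6.2500 12.0000 12.2500] v=[-1.0000 0.5000 3.0000 -1.5000]
Step 3: x=[2.8750 8.0000 10.7500 12.8750] v=[-1.2500 3.5000 -2.5000 1.2500]
Step 4: x=[3.3125 8.5625 9.1875 13.9375] v=[0.8750 1.1250 -3.1250 2.1250]
Step 5: x=[4.8750 6.8125 9.6875 14.1250] v=[3.1250 -3.5000 1.0000 0.3750]
Step 6: x=[5.9063 5.5313 10.9688 13.5938] v=[2.0625 -2.5625 2.5625 -1.0625]
Step 7: x=[5.2501 7.1563 10.8438 13.2501] v=[-1.3125 3.2500 -0.2500 -0.6875]
Step 8: x=[4.0470 9.6720 10.0782 13.2032] v=[-2.4063 5.0313 -1.5312 -0.0938]
Max displacement = 3.6720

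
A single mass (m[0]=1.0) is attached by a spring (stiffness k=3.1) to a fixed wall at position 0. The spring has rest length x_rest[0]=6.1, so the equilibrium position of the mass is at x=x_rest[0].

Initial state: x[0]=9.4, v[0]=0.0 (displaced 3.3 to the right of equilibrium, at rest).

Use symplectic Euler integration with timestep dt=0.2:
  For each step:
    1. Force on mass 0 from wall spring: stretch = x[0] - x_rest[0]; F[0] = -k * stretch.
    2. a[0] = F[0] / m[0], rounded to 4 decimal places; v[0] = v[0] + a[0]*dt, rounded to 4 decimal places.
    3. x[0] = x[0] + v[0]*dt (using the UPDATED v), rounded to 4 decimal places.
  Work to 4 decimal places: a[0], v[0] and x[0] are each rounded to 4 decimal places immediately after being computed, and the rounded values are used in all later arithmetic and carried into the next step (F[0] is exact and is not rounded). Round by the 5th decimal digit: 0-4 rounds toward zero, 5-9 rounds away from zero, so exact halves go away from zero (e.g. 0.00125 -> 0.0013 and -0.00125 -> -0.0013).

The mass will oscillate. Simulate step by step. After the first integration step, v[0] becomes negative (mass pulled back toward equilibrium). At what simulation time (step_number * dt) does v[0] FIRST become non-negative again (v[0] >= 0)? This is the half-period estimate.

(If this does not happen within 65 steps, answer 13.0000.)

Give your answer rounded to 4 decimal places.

Step 0: x=[9.4000] v=[0.0000]
Step 1: x=[8.9908] v=[-2.0460]
Step 2: x=[8.2231] v=[-3.8383]
Step 3: x=[7.1922] v=[-5.1546]
Step 4: x=[6.0258] v=[-5.8318]
Step 5: x=[4.8686] v=[-5.7858]
Step 6: x=[3.8641] v=[-5.0223]
Step 7: x=[3.1369] v=[-3.6360]
Step 8: x=[2.7771] v=[-1.7989]
Step 9: x=[2.8294] v=[0.2613]
First v>=0 after going negative at step 9, time=1.8000

Answer: 1.8000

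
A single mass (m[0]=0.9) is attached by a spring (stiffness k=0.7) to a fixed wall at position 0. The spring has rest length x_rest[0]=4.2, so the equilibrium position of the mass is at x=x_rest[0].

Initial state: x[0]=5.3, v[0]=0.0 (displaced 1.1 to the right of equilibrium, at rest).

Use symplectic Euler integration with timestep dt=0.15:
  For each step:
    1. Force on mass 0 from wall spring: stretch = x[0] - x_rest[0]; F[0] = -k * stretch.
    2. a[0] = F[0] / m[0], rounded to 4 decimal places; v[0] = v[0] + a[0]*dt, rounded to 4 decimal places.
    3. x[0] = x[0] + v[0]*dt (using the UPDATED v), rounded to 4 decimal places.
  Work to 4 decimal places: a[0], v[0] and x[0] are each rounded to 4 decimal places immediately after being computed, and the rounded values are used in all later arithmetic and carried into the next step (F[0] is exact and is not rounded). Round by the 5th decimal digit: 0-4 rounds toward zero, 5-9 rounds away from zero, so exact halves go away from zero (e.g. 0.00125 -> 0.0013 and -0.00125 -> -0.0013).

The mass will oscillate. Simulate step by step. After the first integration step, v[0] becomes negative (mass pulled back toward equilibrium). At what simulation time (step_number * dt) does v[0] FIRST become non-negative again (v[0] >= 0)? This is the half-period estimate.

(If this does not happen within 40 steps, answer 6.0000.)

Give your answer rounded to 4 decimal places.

Answer: 3.6000

Derivation:
Step 0: x=[5.3000] v=[0.0000]
Step 1: x=[5.2808] v=[-0.1283]
Step 2: x=[5.2426] v=[-0.2544]
Step 3: x=[5.1862] v=[-0.3760]
Step 4: x=[5.1125] v=[-0.4911]
Step 5: x=[5.0229] v=[-0.5976]
Step 6: x=[4.9189] v=[-0.6936]
Step 7: x=[4.8023] v=[-0.7775]
Step 8: x=[4.6751] v=[-0.8478]
Step 9: x=[4.5396] v=[-0.9032]
Step 10: x=[4.3982] v=[-0.9428]
Step 11: x=[4.2533] v=[-0.9659]
Step 12: x=[4.1075] v=[-0.9721]
Step 13: x=[3.9633] v=[-0.9613]
Step 14: x=[3.8232] v=[-0.9337]
Step 15: x=[3.6897] v=[-0.8897]
Step 16: x=[3.5652] v=[-0.8302]
Step 17: x=[3.4518] v=[-0.7561]
Step 18: x=[3.3515] v=[-0.6688]
Step 19: x=[3.2660] v=[-0.5698]
Step 20: x=[3.1969] v=[-0.4608]
Step 21: x=[3.1453] v=[-0.3438]
Step 22: x=[3.1122] v=[-0.2208]
Step 23: x=[3.0981] v=[-0.0939]
Step 24: x=[3.1033] v=[0.0347]
First v>=0 after going negative at step 24, time=3.6000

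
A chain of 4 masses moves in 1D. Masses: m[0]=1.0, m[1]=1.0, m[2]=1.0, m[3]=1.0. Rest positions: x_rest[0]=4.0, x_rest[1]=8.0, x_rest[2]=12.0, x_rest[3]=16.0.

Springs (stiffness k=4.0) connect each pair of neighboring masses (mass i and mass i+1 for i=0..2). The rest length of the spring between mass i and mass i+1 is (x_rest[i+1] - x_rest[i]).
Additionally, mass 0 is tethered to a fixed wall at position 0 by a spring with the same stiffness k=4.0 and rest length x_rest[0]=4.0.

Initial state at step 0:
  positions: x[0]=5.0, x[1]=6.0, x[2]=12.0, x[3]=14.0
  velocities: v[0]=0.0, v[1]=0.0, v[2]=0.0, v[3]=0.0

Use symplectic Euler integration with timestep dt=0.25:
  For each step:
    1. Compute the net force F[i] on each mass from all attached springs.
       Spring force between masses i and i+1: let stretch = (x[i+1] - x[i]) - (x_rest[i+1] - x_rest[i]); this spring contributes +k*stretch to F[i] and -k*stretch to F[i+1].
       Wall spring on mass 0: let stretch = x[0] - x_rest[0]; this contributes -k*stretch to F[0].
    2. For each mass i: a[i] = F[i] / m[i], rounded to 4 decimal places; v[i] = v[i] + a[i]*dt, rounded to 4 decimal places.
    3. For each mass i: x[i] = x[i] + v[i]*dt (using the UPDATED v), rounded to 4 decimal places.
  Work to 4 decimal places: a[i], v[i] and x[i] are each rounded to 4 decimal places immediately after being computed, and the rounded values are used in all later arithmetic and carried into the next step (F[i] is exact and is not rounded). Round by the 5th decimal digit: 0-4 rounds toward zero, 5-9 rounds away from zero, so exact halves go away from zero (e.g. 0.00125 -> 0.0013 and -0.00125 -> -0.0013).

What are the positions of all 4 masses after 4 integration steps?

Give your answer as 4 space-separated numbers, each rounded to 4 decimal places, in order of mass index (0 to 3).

Step 0: x=[5.0000 6.0000 12.0000 14.0000] v=[0.0000 0.0000 0.0000 0.0000]
Step 1: x=[4.0000 7.2500 11.0000 14.5000] v=[-4.0000 5.0000 -4.0000 2.0000]
Step 2: x=[2.8125 8.6250 9.9375 15.1250] v=[-4.7500 5.5000 -4.2500 2.5000]
Step 3: x=[2.3750 8.8750 9.8438 15.4531] v=[-1.7500 1.0000 -0.3750 1.3125]
Step 4: x=[2.9688 7.7422 10.9102 15.3789] v=[2.3750 -4.5312 4.2655 -0.2968]

Answer: 2.9688 7.7422 10.9102 15.3789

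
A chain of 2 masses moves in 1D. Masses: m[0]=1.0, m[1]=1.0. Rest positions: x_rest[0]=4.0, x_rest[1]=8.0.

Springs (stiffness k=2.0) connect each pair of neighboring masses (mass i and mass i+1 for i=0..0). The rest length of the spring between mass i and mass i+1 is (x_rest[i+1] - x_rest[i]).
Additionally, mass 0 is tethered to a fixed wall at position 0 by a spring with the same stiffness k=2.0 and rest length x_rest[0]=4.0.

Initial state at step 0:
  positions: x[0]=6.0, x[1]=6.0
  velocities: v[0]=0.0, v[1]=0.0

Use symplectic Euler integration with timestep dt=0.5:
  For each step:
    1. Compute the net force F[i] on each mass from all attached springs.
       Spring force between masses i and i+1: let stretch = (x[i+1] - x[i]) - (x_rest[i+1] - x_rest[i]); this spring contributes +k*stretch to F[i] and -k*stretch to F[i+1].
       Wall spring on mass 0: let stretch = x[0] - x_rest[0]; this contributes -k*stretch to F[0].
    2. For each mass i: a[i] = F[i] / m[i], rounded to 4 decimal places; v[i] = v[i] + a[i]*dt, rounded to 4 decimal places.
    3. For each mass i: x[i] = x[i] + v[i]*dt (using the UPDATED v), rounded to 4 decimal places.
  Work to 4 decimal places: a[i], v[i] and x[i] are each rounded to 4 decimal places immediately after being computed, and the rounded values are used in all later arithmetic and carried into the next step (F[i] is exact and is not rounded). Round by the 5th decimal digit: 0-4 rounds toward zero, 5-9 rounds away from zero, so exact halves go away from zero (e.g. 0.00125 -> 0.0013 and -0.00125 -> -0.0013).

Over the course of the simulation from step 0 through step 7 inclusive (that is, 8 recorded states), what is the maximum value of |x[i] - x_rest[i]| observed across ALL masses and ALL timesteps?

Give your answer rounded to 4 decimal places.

Answer: 3.0000

Derivation:
Step 0: x=[6.0000 6.0000] v=[0.0000 0.0000]
Step 1: x=[3.0000 8.0000] v=[-6.0000 4.0000]
Step 2: x=[1.0000 9.5000] v=[-4.0000 3.0000]
Step 3: x=[2.7500 8.7500] v=[3.5000 -1.5000]
Step 4: x=[6.1250 7.0000] v=[6.7500 -3.5000]
Step 5: x=[6.8750 6.8125] v=[1.5000 -0.3750]
Step 6: x=[4.1563 8.6563] v=[-5.4375 3.6875]
Step 7: x=[1.6094 10.2501] v=[-5.0938 3.1875]
Max displacement = 3.0000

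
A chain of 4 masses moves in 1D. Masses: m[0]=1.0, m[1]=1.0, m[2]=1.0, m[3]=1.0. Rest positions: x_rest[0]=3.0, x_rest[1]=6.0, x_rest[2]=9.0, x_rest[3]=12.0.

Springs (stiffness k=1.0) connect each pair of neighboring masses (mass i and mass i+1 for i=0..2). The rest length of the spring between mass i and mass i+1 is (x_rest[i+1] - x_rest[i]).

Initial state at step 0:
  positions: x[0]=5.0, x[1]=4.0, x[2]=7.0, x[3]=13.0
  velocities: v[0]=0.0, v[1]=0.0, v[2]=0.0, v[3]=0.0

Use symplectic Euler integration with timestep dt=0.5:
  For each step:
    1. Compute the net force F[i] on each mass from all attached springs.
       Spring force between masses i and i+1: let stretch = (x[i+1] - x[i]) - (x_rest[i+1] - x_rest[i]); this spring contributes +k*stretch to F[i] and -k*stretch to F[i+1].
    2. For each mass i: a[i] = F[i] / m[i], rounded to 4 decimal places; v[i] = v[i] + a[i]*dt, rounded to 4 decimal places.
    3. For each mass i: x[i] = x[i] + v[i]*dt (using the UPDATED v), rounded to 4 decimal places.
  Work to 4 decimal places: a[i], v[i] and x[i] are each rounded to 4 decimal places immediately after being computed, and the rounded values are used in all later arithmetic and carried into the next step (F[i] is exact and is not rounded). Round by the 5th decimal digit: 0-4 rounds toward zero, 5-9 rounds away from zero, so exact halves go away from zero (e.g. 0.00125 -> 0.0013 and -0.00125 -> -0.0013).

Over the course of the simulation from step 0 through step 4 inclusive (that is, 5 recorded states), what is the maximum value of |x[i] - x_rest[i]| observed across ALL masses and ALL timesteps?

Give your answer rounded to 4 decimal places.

Answer: 2.2109

Derivation:
Step 0: x=[5.0000 4.0000 7.0000 13.0000] v=[0.0000 0.0000 0.0000 0.0000]
Step 1: x=[4.0000 5.0000 7.7500 12.2500] v=[-2.0000 2.0000 1.5000 -1.5000]
Step 2: x=[2.5000 6.4375 8.9375 11.1250] v=[-3.0000 2.8750 2.3750 -2.2500]
Step 3: x=[1.2344 7.5157 10.0469 10.2031] v=[-2.5313 2.1563 2.2188 -1.8438]
Step 4: x=[0.7891 7.6564 10.5626 9.9922] v=[-0.8907 0.2813 1.0313 -0.4219]
Max displacement = 2.2109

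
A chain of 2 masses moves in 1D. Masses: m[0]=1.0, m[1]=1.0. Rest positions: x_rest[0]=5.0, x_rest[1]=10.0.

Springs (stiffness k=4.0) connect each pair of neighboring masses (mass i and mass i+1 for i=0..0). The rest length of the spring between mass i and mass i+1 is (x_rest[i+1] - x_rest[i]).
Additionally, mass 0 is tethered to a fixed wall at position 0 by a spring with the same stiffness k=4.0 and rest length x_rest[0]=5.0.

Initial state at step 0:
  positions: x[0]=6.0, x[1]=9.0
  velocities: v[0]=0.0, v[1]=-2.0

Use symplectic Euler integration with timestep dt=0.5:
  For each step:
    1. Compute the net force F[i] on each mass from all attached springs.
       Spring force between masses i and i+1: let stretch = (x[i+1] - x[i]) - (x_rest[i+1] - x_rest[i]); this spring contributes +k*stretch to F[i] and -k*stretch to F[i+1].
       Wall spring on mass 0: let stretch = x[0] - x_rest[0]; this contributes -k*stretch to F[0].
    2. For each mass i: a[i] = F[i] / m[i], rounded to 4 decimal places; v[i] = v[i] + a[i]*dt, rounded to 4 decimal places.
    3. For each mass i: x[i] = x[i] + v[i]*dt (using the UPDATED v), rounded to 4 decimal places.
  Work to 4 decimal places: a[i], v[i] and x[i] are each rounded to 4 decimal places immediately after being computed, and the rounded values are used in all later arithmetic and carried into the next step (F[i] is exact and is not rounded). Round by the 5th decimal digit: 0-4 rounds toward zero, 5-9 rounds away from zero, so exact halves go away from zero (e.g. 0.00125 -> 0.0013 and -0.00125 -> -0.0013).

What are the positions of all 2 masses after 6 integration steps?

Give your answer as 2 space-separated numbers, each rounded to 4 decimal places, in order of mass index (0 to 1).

Step 0: x=[6.0000 9.0000] v=[0.0000 -2.0000]
Step 1: x=[3.0000 10.0000] v=[-6.0000 2.0000]
Step 2: x=[4.0000 9.0000] v=[2.0000 -2.0000]
Step 3: x=[6.0000 8.0000] v=[4.0000 -2.0000]
Step 4: x=[4.0000 10.0000] v=[-4.0000 4.0000]
Step 5: x=[4.0000 11.0000] v=[0.0000 2.0000]
Step 6: x=[7.0000 10.0000] v=[6.0000 -2.0000]

Answer: 7.0000 10.0000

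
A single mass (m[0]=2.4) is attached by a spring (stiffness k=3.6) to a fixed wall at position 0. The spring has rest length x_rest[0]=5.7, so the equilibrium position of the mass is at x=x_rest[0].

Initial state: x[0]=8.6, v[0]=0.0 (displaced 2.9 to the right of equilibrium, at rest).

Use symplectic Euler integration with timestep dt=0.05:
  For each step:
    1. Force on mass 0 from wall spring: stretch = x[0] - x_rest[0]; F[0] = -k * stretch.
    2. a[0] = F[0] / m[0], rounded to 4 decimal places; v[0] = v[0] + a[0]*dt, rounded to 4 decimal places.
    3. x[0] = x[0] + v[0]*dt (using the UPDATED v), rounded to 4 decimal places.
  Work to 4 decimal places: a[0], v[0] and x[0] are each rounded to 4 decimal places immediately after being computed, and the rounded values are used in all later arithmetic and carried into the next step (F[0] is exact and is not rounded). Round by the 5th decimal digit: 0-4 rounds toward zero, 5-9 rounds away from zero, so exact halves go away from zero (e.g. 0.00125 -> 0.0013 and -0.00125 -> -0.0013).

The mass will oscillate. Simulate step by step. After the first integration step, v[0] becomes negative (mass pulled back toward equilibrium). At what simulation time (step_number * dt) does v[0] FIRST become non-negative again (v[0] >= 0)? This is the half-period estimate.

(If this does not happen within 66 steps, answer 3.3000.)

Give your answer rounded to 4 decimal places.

Step 0: x=[8.6000] v=[0.0000]
Step 1: x=[8.5891] v=[-0.2175]
Step 2: x=[8.5674] v=[-0.4342]
Step 3: x=[8.5349] v=[-0.6493]
Step 4: x=[8.4918] v=[-0.8619]
Step 5: x=[8.4382] v=[-1.0713]
Step 6: x=[8.3744] v=[-1.2767]
Step 7: x=[8.3005] v=[-1.4773]
Step 8: x=[8.2169] v=[-1.6723]
Step 9: x=[8.1238] v=[-1.8611]
Step 10: x=[8.0217] v=[-2.0429]
Step 11: x=[7.9109] v=[-2.2170]
Step 12: x=[7.7918] v=[-2.3828]
Step 13: x=[7.6648] v=[-2.5397]
Step 14: x=[7.5304] v=[-2.6871]
Step 15: x=[7.3892] v=[-2.8244]
Step 16: x=[7.2416] v=[-2.9511]
Step 17: x=[7.0883] v=[-3.0667]
Step 18: x=[6.9298] v=[-3.1708]
Step 19: x=[6.7667] v=[-3.2630]
Step 20: x=[6.5996] v=[-3.3430]
Step 21: x=[6.4291] v=[-3.4105]
Step 22: x=[6.2558] v=[-3.4652]
Step 23: x=[6.0805] v=[-3.5069]
Step 24: x=[5.9037] v=[-3.5354]
Step 25: x=[5.7262] v=[-3.5507]
Step 26: x=[5.5486] v=[-3.5527]
Step 27: x=[5.3715] v=[-3.5413]
Step 28: x=[5.1957] v=[-3.5167]
Step 29: x=[5.0218] v=[-3.4789]
Step 30: x=[4.8504] v=[-3.4280]
Step 31: x=[4.6822] v=[-3.3643]
Step 32: x=[4.5178] v=[-3.2880]
Step 33: x=[4.3578] v=[-3.1993]
Step 34: x=[4.2029] v=[-3.0986]
Step 35: x=[4.0536] v=[-2.9863]
Step 36: x=[3.9105] v=[-2.8628]
Step 37: x=[3.7741] v=[-2.7286]
Step 38: x=[3.6449] v=[-2.5842]
Step 39: x=[3.5234] v=[-2.4301]
Step 40: x=[3.4101] v=[-2.2669]
Step 41: x=[3.3053] v=[-2.0952]
Step 42: x=[3.2095] v=[-1.9156]
Step 43: x=[3.1231] v=[-1.7288]
Step 44: x=[3.0463] v=[-1.5355]
Step 45: x=[2.9795] v=[-1.3365]
Step 46: x=[2.9229] v=[-1.1325]
Step 47: x=[2.8767] v=[-0.9242]
Step 48: x=[2.8411] v=[-0.7125]
Step 49: x=[2.8162] v=[-0.4981]
Step 50: x=[2.8021] v=[-0.2818]
Step 51: x=[2.7989] v=[-0.0645]
Step 52: x=[2.8066] v=[0.1531]
First v>=0 after going negative at step 52, time=2.6000

Answer: 2.6000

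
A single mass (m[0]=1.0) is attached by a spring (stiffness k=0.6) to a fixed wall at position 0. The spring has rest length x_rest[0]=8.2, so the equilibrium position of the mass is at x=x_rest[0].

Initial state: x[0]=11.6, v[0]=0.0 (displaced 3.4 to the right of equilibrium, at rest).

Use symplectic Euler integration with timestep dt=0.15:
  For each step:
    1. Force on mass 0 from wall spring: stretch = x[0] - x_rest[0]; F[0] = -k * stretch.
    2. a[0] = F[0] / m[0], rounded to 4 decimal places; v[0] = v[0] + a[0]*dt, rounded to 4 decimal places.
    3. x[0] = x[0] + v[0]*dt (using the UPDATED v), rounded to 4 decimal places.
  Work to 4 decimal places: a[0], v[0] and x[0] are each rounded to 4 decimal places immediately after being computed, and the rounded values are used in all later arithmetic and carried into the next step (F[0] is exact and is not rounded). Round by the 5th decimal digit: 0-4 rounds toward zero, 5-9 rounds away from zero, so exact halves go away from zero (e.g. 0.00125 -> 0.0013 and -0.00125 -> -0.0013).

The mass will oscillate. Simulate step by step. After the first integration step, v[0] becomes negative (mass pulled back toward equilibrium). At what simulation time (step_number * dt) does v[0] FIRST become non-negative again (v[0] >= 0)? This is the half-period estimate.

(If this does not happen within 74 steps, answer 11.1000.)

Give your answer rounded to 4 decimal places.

Step 0: x=[11.6000] v=[0.0000]
Step 1: x=[11.5541] v=[-0.3060]
Step 2: x=[11.4629] v=[-0.6079]
Step 3: x=[11.3277] v=[-0.9016]
Step 4: x=[11.1502] v=[-1.1831]
Step 5: x=[10.9329] v=[-1.4486]
Step 6: x=[10.6787] v=[-1.6946]
Step 7: x=[10.3910] v=[-1.9177]
Step 8: x=[10.0738] v=[-2.1149]
Step 9: x=[9.7313] v=[-2.2835]
Step 10: x=[9.3681] v=[-2.4213]
Step 11: x=[8.9891] v=[-2.5264]
Step 12: x=[8.5995] v=[-2.5974]
Step 13: x=[8.2045] v=[-2.6334]
Step 14: x=[7.8094] v=[-2.6338]
Step 15: x=[7.4196] v=[-2.5986]
Step 16: x=[7.0403] v=[-2.5284]
Step 17: x=[6.6767] v=[-2.4240]
Step 18: x=[6.3337] v=[-2.2869]
Step 19: x=[6.0159] v=[-2.1189]
Step 20: x=[5.7276] v=[-1.9223]
Step 21: x=[5.4726] v=[-1.6998]
Step 22: x=[5.2545] v=[-1.4543]
Step 23: x=[5.0761] v=[-1.1892]
Step 24: x=[4.9399] v=[-0.9081]
Step 25: x=[4.8477] v=[-0.6147]
Step 26: x=[4.8008] v=[-0.3130]
Step 27: x=[4.7997] v=[-0.0071]
Step 28: x=[4.8445] v=[0.2989]
First v>=0 after going negative at step 28, time=4.2000

Answer: 4.2000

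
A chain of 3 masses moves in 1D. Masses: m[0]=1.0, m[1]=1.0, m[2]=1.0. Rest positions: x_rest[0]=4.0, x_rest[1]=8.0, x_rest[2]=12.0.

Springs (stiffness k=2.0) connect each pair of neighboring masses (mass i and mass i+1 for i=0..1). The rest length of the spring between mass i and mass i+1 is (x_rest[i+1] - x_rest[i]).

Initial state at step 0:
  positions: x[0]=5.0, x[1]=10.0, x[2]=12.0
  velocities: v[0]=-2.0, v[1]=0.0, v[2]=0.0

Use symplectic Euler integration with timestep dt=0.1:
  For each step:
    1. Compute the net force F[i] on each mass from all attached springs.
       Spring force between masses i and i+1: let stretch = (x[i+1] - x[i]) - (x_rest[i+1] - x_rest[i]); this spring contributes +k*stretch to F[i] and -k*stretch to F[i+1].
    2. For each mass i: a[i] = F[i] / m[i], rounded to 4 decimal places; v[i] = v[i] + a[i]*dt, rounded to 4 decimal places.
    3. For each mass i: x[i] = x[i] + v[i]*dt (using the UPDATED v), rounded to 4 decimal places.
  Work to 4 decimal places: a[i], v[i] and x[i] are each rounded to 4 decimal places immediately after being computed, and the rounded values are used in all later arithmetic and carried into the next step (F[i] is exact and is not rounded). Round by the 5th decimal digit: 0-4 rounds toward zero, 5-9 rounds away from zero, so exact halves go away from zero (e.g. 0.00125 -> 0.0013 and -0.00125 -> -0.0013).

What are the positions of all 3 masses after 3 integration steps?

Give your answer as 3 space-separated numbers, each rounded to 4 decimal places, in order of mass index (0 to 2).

Answer: 4.5279 9.6420 12.2300

Derivation:
Step 0: x=[5.0000 10.0000 12.0000] v=[-2.0000 0.0000 0.0000]
Step 1: x=[4.8200 9.9400 12.0400] v=[-1.8000 -0.6000 0.4000]
Step 2: x=[4.6624 9.8196 12.1180] v=[-1.5760 -1.2040 0.7800]
Step 3: x=[4.5279 9.6420 12.2300] v=[-1.3446 -1.7758 1.1203]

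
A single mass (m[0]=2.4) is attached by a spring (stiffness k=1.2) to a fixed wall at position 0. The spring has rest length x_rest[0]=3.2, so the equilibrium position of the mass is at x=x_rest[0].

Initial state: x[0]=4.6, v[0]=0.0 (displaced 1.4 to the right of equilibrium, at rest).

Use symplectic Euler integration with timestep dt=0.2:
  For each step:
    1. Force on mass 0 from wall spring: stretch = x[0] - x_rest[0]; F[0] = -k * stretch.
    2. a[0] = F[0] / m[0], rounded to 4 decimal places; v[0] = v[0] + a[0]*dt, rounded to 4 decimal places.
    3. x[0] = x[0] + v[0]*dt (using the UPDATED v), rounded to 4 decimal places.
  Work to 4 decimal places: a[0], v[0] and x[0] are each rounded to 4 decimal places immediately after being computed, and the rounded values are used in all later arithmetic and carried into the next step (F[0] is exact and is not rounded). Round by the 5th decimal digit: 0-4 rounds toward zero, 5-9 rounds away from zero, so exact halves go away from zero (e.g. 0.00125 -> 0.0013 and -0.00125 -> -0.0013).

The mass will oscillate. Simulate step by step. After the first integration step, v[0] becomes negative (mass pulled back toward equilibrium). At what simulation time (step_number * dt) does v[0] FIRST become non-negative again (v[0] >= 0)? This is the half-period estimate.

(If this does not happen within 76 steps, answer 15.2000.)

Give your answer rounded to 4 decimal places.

Answer: 4.6000

Derivation:
Step 0: x=[4.6000] v=[0.0000]
Step 1: x=[4.5720] v=[-0.1400]
Step 2: x=[4.5166] v=[-0.2772]
Step 3: x=[4.4348] v=[-0.4089]
Step 4: x=[4.3283] v=[-0.5324]
Step 5: x=[4.1993] v=[-0.6452]
Step 6: x=[4.0503] v=[-0.7451]
Step 7: x=[3.8843] v=[-0.8301]
Step 8: x=[3.7046] v=[-0.8985]
Step 9: x=[3.5148] v=[-0.9490]
Step 10: x=[3.3187] v=[-0.9805]
Step 11: x=[3.1202] v=[-0.9924]
Step 12: x=[2.9233] v=[-0.9844]
Step 13: x=[2.7320] v=[-0.9567]
Step 14: x=[2.5500] v=[-0.9099]
Step 15: x=[2.3810] v=[-0.8449]
Step 16: x=[2.2284] v=[-0.7630]
Step 17: x=[2.0952] v=[-0.6658]
Step 18: x=[1.9841] v=[-0.5553]
Step 19: x=[1.8974] v=[-0.4337]
Step 20: x=[1.8367] v=[-0.3034]
Step 21: x=[1.8033] v=[-0.1671]
Step 22: x=[1.7978] v=[-0.0274]
Step 23: x=[1.8204] v=[0.1128]
First v>=0 after going negative at step 23, time=4.6000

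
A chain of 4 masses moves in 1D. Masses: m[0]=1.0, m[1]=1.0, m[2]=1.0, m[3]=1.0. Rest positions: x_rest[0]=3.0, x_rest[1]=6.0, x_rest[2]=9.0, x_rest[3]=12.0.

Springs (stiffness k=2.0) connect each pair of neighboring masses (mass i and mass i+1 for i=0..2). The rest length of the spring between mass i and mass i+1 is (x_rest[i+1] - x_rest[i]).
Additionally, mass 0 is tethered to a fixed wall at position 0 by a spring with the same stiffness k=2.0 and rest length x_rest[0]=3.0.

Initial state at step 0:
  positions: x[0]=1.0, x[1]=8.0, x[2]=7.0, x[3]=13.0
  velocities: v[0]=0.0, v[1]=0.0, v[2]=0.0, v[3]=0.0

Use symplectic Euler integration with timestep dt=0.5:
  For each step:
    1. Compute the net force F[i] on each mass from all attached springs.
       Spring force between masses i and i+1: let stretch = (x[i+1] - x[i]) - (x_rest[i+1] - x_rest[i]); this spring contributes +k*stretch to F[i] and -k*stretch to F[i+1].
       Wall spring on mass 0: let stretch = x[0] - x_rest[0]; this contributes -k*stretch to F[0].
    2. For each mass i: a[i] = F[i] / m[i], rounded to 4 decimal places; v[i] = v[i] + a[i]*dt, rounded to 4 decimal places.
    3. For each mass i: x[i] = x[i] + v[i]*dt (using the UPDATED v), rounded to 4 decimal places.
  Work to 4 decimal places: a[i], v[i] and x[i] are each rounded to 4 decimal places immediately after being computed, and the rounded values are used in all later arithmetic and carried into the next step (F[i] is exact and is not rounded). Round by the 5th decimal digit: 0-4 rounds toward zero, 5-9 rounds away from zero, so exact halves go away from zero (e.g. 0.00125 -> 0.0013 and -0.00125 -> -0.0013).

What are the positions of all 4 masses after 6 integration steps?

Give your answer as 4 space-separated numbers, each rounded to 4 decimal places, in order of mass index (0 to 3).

Step 0: x=[1.0000 8.0000 7.0000 13.0000] v=[0.0000 0.0000 0.0000 0.0000]
Step 1: x=[4.0000 4.0000 10.5000 11.5000] v=[6.0000 -8.0000 7.0000 -3.0000]
Step 2: x=[5.0000 3.2500 11.2500 11.0000] v=[2.0000 -1.5000 1.5000 -1.0000]
Step 3: x=[2.6250 7.3750 7.8750 12.1250] v=[-4.7500 8.2500 -6.7500 2.2500]
Step 4: x=[1.3125 9.3750 6.3750 12.6250] v=[-2.6250 4.0000 -3.0000 1.0000]
Step 5: x=[3.3750 5.8438 9.5000 11.5000] v=[4.1250 -7.0625 6.2500 -2.2500]
Step 6: x=[4.9844 2.9063 11.7969 10.8750] v=[3.2188 -5.8751 4.5938 -1.2500]

Answer: 4.9844 2.9063 11.7969 10.8750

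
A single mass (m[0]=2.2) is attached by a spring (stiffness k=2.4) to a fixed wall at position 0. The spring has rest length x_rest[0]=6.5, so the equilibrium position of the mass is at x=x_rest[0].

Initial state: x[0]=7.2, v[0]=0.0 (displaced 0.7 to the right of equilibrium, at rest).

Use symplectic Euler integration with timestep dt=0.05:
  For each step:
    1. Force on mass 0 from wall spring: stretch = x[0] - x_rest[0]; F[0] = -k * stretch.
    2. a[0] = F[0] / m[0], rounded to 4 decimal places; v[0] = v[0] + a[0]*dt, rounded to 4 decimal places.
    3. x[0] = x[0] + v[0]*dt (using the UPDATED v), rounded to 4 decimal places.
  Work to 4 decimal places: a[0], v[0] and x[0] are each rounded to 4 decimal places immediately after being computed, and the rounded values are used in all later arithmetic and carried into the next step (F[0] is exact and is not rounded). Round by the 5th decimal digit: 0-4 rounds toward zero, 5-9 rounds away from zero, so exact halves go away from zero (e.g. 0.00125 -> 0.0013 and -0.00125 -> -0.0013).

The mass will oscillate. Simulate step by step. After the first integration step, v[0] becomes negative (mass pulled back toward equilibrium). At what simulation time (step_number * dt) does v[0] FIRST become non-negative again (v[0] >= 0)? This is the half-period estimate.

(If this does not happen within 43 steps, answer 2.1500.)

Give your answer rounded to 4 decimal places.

Answer: 2.1500

Derivation:
Step 0: x=[7.2000] v=[0.0000]
Step 1: x=[7.1981] v=[-0.0382]
Step 2: x=[7.1943] v=[-0.0763]
Step 3: x=[7.1886] v=[-0.1142]
Step 4: x=[7.1810] v=[-0.1518]
Step 5: x=[7.1716] v=[-0.1889]
Step 6: x=[7.1603] v=[-0.2255]
Step 7: x=[7.1472] v=[-0.2615]
Step 8: x=[7.1324] v=[-0.2968]
Step 9: x=[7.1158] v=[-0.3313]
Step 10: x=[7.0976] v=[-0.3649]
Step 11: x=[7.0777] v=[-0.3975]
Step 12: x=[7.0563] v=[-0.4290]
Step 13: x=[7.0333] v=[-0.4593]
Step 14: x=[7.0089] v=[-0.4884]
Step 15: x=[6.9831] v=[-0.5162]
Step 16: x=[6.9560] v=[-0.5426]
Step 17: x=[6.9276] v=[-0.5675]
Step 18: x=[6.8981] v=[-0.5908]
Step 19: x=[6.8675] v=[-0.6125]
Step 20: x=[6.8359] v=[-0.6325]
Step 21: x=[6.8034] v=[-0.6508]
Step 22: x=[6.7700] v=[-0.6674]
Step 23: x=[6.7359] v=[-0.6821]
Step 24: x=[6.7012] v=[-0.6950]
Step 25: x=[6.6659] v=[-0.7060]
Step 26: x=[6.6301] v=[-0.7151]
Step 27: x=[6.5940] v=[-0.7222]
Step 28: x=[6.5576] v=[-0.7273]
Step 29: x=[6.5211] v=[-0.7304]
Step 30: x=[6.4845] v=[-0.7316]
Step 31: x=[6.4480] v=[-0.7308]
Step 32: x=[6.4116] v=[-0.7280]
Step 33: x=[6.3754] v=[-0.7232]
Step 34: x=[6.3396] v=[-0.7164]
Step 35: x=[6.3042] v=[-0.7077]
Step 36: x=[6.2694] v=[-0.6970]
Step 37: x=[6.2352] v=[-0.6844]
Step 38: x=[6.2017] v=[-0.6700]
Step 39: x=[6.1690] v=[-0.6537]
Step 40: x=[6.1372] v=[-0.6356]
Step 41: x=[6.1064] v=[-0.6158]
Step 42: x=[6.0767] v=[-0.5943]
Step 43: x=[6.0481] v=[-0.5712]
v[0] did not become non-negative within 43 steps; using fallback time=2.1500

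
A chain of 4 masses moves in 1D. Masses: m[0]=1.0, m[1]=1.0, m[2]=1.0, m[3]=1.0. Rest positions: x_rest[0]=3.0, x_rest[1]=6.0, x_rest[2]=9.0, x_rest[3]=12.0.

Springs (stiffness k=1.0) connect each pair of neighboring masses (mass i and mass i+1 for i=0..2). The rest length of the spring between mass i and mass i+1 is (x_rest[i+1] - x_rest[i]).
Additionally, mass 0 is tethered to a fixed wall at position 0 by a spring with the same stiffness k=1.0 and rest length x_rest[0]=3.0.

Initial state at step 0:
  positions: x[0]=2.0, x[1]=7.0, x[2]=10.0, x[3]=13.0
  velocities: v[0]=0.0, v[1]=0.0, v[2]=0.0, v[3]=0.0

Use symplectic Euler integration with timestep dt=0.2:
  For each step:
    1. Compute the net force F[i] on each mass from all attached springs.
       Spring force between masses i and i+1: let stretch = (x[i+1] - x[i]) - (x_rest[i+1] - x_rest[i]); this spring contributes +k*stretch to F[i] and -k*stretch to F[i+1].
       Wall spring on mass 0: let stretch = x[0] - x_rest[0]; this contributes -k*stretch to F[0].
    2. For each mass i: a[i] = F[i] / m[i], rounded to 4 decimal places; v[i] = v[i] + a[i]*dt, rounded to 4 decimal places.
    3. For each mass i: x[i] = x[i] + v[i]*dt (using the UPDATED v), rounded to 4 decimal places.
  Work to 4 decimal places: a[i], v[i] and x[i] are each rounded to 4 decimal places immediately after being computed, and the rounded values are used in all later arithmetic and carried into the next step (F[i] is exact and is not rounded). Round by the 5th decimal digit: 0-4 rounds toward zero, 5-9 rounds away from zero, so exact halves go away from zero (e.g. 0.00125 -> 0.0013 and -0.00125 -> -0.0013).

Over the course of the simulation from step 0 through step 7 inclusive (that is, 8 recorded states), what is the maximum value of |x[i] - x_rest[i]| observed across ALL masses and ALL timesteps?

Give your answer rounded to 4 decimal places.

Answer: 1.0283

Derivation:
Step 0: x=[2.0000 7.0000 10.0000 13.0000] v=[0.0000 0.0000 0.0000 0.0000]
Step 1: x=[2.1200 6.9200 10.0000 13.0000] v=[0.6000 -0.4000 0.0000 0.0000]
Step 2: x=[2.3472 6.7712 9.9968 13.0000] v=[1.1360 -0.7440 -0.0160 0.0000]
Step 3: x=[2.6575 6.5745 9.9847 12.9999] v=[1.5514 -0.9837 -0.0605 -0.0006]
Step 4: x=[3.0182 6.3575 9.9568 12.9992] v=[1.8033 -1.0851 -0.1395 -0.0036]
Step 5: x=[3.3917 6.1509 9.9066 12.9968] v=[1.8675 -1.0331 -0.2509 -0.0121]
Step 6: x=[3.7399 5.9841 9.8298 12.9908] v=[1.7410 -0.8338 -0.3840 -0.0301]
Step 7: x=[4.0283 5.8814 9.7256 12.9783] v=[1.4419 -0.5135 -0.5209 -0.0623]
Max displacement = 1.0283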